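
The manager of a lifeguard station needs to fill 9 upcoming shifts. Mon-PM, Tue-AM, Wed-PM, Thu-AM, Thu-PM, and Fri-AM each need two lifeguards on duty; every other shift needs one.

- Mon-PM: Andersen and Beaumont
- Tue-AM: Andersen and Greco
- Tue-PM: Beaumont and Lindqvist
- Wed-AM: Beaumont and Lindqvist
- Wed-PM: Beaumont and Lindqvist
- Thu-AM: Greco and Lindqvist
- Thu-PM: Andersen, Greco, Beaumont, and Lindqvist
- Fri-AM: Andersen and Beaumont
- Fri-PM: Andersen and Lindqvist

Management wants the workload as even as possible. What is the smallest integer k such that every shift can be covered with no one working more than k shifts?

4

With 4 lifeguards and 15 worker-slots to fill, someone must work at least ⌈15/4⌉ = 4 shifts, so k ≥ 4.
k = 4 works: Mon-PM→Andersen+Beaumont, Tue-AM→Andersen+Greco, Tue-PM→Beaumont, Wed-AM→Lindqvist, Wed-PM→Beaumont+Lindqvist, Thu-AM→Greco+Lindqvist, Thu-PM→Greco+Lindqvist, Fri-AM→Andersen+Beaumont, Fri-PM→Andersen.
Loads: Andersen 4, Greco 3, Beaumont 4, Lindqvist 4 — all ≤ 4.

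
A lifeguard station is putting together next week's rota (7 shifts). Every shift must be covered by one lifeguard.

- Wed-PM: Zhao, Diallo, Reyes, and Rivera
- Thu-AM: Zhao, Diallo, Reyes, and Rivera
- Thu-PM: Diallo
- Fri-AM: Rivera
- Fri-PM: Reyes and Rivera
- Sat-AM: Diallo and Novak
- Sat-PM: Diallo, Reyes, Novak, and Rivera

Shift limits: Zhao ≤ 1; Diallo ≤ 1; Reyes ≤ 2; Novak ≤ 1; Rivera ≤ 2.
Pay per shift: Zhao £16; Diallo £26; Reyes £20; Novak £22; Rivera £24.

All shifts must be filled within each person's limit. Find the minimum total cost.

£152

Thu-PM can only be covered by Diallo, so that assignment is forced.
Fri-AM can only be covered by Rivera, so that assignment is forced.
Picking the cheapest available lifeguard for each shift independently would cost £144, but that ignores the shift limits.
An optimal schedule: Wed-PM→Zhao, Thu-AM→Reyes, Thu-PM→Diallo, Fri-AM→Rivera, Fri-PM→Reyes, Sat-AM→Novak, Sat-PM→Rivera.
Total: 16 + 20 + 26 + 24 + 20 + 22 + 24 = £152.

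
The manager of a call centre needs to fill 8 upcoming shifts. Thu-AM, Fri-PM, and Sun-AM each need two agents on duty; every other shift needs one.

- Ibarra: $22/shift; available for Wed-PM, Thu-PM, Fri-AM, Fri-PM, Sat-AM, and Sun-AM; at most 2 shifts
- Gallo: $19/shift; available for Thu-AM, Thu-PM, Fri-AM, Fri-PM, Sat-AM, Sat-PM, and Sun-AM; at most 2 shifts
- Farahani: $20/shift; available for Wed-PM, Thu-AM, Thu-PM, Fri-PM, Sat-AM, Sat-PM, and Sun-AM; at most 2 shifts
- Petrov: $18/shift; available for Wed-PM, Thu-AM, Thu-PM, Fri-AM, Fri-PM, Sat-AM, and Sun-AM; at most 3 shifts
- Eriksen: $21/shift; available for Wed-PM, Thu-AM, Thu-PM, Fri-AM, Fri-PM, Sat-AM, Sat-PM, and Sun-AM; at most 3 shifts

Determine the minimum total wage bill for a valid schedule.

$217

Picking the cheapest available agent for each shift independently would cost $202, but that ignores the shift limits.
An optimal schedule: Wed-PM→Petrov, Thu-AM→Farahani+Eriksen, Thu-PM→Petrov, Fri-AM→Petrov, Fri-PM→Farahani+Eriksen, Sat-AM→Gallo, Sat-PM→Gallo, Sun-AM→Eriksen+Ibarra.
Total: 18 + 20 + 21 + 18 + 18 + 20 + 21 + 19 + 19 + 21 + 22 = $217.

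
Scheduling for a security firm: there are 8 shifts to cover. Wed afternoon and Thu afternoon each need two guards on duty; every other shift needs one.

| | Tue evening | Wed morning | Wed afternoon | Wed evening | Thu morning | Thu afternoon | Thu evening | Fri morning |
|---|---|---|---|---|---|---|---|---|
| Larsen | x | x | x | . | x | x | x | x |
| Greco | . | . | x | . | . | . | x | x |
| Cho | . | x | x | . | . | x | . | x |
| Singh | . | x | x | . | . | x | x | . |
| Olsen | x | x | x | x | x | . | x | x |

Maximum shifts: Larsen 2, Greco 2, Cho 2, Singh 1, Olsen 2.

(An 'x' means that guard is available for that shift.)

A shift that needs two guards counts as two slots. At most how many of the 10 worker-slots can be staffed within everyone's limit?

Total capacity across all guards is 2+2+2+1+2 = 9, and 10 slots are needed, so at most 9 can be filled.
An assignment achieving 9: Tue evening→Larsen, Wed morning→Cho, Wed afternoon→Olsen, Wed evening→Olsen, Thu morning→Larsen, Thu afternoon→Cho+Singh, Thu evening→Greco, Fri morning→Greco.
Loads: Larsen 2/2, Greco 2/2, Cho 2/2, Singh 1/1, Olsen 2/2.

9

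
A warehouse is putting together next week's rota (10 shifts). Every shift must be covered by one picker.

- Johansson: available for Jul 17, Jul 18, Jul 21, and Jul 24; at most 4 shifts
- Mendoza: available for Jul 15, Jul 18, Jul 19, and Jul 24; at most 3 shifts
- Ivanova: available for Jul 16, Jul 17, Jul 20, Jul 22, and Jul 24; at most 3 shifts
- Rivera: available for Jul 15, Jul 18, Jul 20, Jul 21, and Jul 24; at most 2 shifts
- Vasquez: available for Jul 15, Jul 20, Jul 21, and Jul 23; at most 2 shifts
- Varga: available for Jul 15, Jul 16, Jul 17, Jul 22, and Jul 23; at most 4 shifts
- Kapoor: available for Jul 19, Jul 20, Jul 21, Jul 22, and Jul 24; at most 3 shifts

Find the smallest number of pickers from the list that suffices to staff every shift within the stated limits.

3

10 slots to fill and no one can take more than 4, so at least ⌈10/4⌉ = 3 pickers are needed.
Johansson, Varga, and Kapoor alone can cover everything: Jul 15→Varga, Jul 16→Varga, Jul 17→Johansson, Jul 18→Johansson, Jul 19→Kapoor, Jul 20→Kapoor, Jul 21→Johansson, Jul 22→Varga, Jul 23→Varga, Jul 24→Johansson.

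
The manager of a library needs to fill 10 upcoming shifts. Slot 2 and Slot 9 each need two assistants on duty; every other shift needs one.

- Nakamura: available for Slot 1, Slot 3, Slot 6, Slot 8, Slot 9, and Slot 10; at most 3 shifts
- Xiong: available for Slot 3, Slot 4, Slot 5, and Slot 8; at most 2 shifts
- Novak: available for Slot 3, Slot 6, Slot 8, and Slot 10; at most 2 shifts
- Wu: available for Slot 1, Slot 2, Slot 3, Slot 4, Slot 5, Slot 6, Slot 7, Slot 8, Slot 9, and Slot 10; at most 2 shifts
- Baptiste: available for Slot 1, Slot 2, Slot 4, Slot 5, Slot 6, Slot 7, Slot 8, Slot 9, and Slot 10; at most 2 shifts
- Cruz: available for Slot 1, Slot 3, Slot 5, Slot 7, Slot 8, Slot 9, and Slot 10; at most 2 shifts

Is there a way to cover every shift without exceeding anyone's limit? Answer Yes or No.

Yes

Slot 2 can only be covered by Wu and Baptiste, so that assignment is forced.
One valid schedule: Slot 1→Nakamura, Slot 2→Wu+Baptiste, Slot 3→Nakamura, Slot 4→Xiong, Slot 5→Xiong, Slot 6→Nakamura, Slot 7→Wu, Slot 8→Novak, Slot 9→Baptiste+Cruz, Slot 10→Novak.
Loads: Nakamura 3/3, Xiong 2/2, Novak 2/2, Wu 2/2, Baptiste 2/2, Cruz 1/2 — all within limits.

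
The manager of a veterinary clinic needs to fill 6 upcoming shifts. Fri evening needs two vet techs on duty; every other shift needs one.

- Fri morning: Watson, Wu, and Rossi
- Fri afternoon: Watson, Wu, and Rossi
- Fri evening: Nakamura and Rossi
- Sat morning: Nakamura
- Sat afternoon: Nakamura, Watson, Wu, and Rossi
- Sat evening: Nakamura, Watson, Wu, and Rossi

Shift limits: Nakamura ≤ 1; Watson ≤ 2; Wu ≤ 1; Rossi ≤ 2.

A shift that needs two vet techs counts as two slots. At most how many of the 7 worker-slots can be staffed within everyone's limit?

Total capacity across all vet techs is 1+2+1+2 = 6, and 7 slots are needed, so at most 6 can be filled.
An assignment achieving 6: Fri morning→Watson, Fri afternoon→Watson, Fri evening→Rossi, Sat morning→Nakamura, Sat afternoon→Wu, Sat evening→Rossi.
Loads: Nakamura 1/1, Watson 2/2, Wu 1/1, Rossi 2/2.

6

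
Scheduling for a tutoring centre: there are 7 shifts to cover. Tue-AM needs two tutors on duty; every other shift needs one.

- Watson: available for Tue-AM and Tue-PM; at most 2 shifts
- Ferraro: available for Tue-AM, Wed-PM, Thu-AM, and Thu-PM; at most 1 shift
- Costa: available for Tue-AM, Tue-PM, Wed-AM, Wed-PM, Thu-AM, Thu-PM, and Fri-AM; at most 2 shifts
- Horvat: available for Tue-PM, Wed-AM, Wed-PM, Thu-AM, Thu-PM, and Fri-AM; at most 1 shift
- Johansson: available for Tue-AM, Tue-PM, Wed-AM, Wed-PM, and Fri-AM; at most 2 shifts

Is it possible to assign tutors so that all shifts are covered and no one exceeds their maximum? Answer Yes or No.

Yes

One valid schedule: Tue-AM→Watson+Johansson, Tue-PM→Watson, Wed-AM→Costa, Wed-PM→Johansson, Thu-AM→Ferraro, Thu-PM→Costa, Fri-AM→Horvat.
Loads: Watson 2/2, Ferraro 1/1, Costa 2/2, Horvat 1/1, Johansson 2/2 — all within limits.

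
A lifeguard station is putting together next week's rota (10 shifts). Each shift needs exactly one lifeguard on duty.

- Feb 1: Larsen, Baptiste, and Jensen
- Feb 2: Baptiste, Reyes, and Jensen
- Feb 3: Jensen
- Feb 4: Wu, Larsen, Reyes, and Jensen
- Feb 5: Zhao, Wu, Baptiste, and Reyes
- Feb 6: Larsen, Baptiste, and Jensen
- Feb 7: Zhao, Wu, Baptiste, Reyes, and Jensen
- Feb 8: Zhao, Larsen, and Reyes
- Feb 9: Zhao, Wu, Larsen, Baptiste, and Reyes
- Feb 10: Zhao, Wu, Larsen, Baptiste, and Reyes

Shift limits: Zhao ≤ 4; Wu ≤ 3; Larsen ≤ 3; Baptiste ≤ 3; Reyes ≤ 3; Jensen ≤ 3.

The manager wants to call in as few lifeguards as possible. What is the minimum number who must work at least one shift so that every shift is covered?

10 slots to fill and no one can take more than 4, so at least ⌈10/4⌉ = 3 lifeguards are needed.
Zhao, Larsen, and Jensen alone can cover everything: Feb 1→Larsen, Feb 2→Jensen, Feb 3→Jensen, Feb 4→Larsen, Feb 5→Zhao, Feb 6→Larsen, Feb 7→Jensen, Feb 8→Zhao, Feb 9→Zhao, Feb 10→Zhao.

3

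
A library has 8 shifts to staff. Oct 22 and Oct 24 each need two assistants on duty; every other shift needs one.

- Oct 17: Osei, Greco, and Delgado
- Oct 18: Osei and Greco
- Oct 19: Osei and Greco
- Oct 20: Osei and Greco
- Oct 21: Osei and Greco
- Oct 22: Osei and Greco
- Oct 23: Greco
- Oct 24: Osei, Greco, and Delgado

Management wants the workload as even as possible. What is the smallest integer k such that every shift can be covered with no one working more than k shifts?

With 3 assistants and 10 worker-slots to fill, someone must work at least ⌈10/3⌉ = 4 shifts, so k ≥ 4.
k = 4 works: Oct 17→Delgado, Oct 18→Osei, Oct 19→Osei, Oct 20→Osei, Oct 21→Greco, Oct 22→Osei+Greco, Oct 23→Greco, Oct 24→Greco+Delgado.
Loads: Osei 4, Greco 4, Delgado 2 — all ≤ 4.

4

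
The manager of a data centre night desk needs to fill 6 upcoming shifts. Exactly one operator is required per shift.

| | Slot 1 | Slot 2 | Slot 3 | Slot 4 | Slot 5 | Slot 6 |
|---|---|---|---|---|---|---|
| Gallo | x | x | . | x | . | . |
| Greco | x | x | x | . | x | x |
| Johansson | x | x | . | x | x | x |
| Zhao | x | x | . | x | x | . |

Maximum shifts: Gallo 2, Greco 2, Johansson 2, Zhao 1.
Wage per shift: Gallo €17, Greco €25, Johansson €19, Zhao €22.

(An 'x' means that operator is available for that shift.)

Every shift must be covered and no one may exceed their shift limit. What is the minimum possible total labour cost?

Slot 3 can only be covered by Greco, so that assignment is forced.
Picking the cheapest available operator for each shift independently would cost €114, but that ignores the shift limits.
An optimal schedule: Slot 1→Gallo, Slot 2→Zhao, Slot 3→Greco, Slot 4→Gallo, Slot 5→Johansson, Slot 6→Johansson.
Total: 17 + 22 + 25 + 17 + 19 + 19 = €119.

€119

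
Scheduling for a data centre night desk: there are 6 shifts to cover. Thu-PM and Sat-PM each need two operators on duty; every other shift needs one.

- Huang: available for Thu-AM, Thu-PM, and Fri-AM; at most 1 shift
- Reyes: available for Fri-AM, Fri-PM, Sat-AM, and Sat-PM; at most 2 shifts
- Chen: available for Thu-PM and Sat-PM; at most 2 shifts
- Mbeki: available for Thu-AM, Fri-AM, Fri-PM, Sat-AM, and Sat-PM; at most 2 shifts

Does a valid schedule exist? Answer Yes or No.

No

Total capacity is 1+2+2+2 = 7 but 8 worker-slots are needed — infeasible.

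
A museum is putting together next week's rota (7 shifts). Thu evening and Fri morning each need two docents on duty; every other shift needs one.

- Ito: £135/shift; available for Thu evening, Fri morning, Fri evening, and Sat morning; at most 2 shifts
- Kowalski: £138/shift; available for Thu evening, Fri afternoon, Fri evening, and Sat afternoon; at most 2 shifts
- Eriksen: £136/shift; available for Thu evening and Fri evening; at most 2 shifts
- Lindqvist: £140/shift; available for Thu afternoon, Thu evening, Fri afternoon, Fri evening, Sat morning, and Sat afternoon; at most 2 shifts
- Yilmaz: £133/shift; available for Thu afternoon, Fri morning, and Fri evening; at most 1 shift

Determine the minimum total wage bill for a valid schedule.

£1231

Fri morning can only be covered by Ito and Yilmaz, so that assignment is forced.
Picking the cheapest available docent for each shift independently would cost £1216, but that ignores the shift limits.
An optimal schedule: Thu afternoon→Lindqvist, Thu evening→Eriksen+Lindqvist, Fri morning→Ito+Yilmaz, Fri afternoon→Kowalski, Fri evening→Eriksen, Sat morning→Ito, Sat afternoon→Kowalski.
Total: 140 + 136 + 140 + 135 + 133 + 138 + 136 + 135 + 138 = £1231.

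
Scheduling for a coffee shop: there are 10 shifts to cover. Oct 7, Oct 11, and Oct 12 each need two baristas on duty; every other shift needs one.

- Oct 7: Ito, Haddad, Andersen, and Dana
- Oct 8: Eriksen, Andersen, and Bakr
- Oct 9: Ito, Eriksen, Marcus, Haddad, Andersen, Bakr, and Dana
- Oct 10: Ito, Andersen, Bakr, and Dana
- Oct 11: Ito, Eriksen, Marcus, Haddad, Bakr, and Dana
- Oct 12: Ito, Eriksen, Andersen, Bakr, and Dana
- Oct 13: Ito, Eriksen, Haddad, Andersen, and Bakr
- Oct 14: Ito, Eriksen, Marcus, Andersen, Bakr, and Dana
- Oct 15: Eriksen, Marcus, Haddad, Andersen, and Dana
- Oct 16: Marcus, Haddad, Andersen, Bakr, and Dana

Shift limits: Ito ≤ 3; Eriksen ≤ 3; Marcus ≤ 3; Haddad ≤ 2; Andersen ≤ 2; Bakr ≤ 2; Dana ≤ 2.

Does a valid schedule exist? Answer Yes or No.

Yes

One valid schedule: Oct 7→Ito+Haddad, Oct 8→Eriksen, Oct 9→Marcus, Oct 10→Ito, Oct 11→Marcus+Haddad, Oct 12→Andersen+Bakr, Oct 13→Ito, Oct 14→Eriksen, Oct 15→Eriksen, Oct 16→Marcus.
Loads: Ito 3/3, Eriksen 3/3, Marcus 3/3, Haddad 2/2, Andersen 1/2, Bakr 1/2, Dana 0/2 — all within limits.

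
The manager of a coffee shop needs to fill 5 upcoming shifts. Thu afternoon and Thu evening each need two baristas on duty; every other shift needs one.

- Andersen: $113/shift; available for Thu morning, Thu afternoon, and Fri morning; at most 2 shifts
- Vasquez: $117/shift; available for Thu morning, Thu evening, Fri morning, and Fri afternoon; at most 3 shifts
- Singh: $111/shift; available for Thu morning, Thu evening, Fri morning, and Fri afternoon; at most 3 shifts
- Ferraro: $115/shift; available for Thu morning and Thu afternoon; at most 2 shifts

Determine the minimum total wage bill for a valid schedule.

Thu afternoon can only be covered by Andersen and Ferraro, so that assignment is forced.
Thu evening can only be covered by Vasquez and Singh, so that assignment is forced.
Picking the cheapest available barista for each shift independently would cost $789, but that ignores the shift limits.
An optimal schedule: Thu morning→Andersen, Thu afternoon→Andersen+Ferraro, Thu evening→Singh+Vasquez, Fri morning→Singh, Fri afternoon→Singh.
Total: 113 + 113 + 115 + 111 + 117 + 111 + 111 = $791.

$791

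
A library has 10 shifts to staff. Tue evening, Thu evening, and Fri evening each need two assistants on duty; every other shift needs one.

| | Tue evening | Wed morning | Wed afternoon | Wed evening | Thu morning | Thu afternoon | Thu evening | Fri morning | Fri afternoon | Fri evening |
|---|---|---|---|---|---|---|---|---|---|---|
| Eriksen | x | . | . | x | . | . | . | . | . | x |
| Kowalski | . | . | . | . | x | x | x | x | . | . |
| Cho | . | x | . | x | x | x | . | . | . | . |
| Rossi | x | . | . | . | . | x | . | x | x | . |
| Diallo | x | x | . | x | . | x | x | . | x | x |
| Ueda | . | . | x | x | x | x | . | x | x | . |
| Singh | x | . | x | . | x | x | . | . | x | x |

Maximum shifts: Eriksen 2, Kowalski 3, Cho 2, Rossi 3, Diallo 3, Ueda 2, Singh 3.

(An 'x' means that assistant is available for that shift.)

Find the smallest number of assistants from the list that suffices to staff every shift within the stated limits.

13 slots to fill and no one can take more than 3, so at least ⌈13/3⌉ = 5 assistants are needed.
Eriksen, Kowalski, Cho, Diallo, and Singh alone can cover everything: Tue evening→Eriksen+Diallo, Wed morning→Cho, Wed afternoon→Singh, Wed evening→Cho, Thu morning→Kowalski, Thu afternoon→Singh, Thu evening→Kowalski+Diallo, Fri morning→Kowalski, Fri afternoon→Diallo, Fri evening→Eriksen+Singh.

5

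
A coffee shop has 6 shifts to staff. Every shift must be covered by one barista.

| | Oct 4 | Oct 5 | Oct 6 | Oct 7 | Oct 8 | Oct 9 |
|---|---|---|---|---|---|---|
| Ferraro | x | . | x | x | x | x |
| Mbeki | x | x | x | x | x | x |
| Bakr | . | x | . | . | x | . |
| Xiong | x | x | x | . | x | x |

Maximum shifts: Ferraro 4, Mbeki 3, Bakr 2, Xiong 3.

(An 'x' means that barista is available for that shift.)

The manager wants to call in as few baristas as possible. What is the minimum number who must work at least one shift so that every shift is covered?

2

6 slots to fill and no one can take more than 4, so at least ⌈6/4⌉ = 2 baristas are needed.
Ferraro and Mbeki alone can cover everything: Oct 4→Ferraro, Oct 5→Mbeki, Oct 6→Ferraro, Oct 7→Ferraro, Oct 8→Ferraro, Oct 9→Mbeki.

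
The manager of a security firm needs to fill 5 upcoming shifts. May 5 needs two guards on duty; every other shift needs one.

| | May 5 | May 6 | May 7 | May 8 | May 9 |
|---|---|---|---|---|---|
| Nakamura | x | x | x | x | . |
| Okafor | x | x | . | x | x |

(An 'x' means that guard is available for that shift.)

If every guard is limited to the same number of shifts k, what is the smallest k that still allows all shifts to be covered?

3

With 2 guards and 6 worker-slots to fill, someone must work at least ⌈6/2⌉ = 3 shifts, so k ≥ 3.
k = 3 works: May 5→Nakamura+Okafor, May 6→Nakamura, May 7→Nakamura, May 8→Okafor, May 9→Okafor.
Loads: Nakamura 3, Okafor 3 — all ≤ 3.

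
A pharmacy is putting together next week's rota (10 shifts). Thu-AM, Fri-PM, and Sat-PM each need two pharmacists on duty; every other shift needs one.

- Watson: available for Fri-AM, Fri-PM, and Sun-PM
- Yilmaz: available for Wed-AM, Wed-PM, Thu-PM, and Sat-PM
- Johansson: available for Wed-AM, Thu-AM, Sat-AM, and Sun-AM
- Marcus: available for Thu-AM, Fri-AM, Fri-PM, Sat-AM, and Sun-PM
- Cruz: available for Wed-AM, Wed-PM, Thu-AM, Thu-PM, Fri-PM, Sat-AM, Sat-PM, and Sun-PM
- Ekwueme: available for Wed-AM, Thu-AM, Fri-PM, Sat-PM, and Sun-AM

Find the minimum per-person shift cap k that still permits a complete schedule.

3

With 6 pharmacists and 13 worker-slots to fill, someone must work at least ⌈13/6⌉ = 3 shifts, so k ≥ 3.
k = 3 works: Wed-AM→Johansson, Wed-PM→Yilmaz, Thu-AM→Marcus+Cruz, Thu-PM→Yilmaz, Fri-AM→Watson, Fri-PM→Watson+Marcus, Sat-AM→Johansson, Sat-PM→Yilmaz+Cruz, Sun-AM→Johansson, Sun-PM→Watson.
Loads: Watson 3, Yilmaz 3, Johansson 3, Marcus 2, Cruz 2, Ekwueme 0 — all ≤ 3.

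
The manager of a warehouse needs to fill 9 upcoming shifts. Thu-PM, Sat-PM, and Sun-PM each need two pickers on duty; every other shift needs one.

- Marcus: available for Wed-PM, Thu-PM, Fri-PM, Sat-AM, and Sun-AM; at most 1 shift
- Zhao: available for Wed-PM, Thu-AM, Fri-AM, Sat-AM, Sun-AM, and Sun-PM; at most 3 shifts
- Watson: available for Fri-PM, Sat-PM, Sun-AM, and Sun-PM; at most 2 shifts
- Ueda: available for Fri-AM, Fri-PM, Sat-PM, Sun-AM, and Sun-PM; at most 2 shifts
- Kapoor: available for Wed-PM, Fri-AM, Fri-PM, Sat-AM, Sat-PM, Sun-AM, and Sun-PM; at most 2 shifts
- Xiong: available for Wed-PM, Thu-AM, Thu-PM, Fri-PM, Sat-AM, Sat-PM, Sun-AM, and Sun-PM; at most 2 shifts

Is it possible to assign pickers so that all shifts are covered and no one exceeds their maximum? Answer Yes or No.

Thu-PM can only be covered by Marcus and Xiong, so that assignment is forced.
One valid schedule: Wed-PM→Zhao, Thu-AM→Zhao, Thu-PM→Marcus+Xiong, Fri-AM→Zhao, Fri-PM→Watson, Sat-AM→Kapoor, Sat-PM→Watson+Ueda, Sun-AM→Ueda, Sun-PM→Kapoor+Xiong.
Loads: Marcus 1/1, Zhao 3/3, Watson 2/2, Ueda 2/2, Kapoor 2/2, Xiong 2/2 — all within limits.

Yes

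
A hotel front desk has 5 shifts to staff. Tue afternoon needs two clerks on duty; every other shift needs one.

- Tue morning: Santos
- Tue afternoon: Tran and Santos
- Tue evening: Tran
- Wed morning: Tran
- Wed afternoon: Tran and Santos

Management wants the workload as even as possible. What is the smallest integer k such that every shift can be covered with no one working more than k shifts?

With 2 clerks and 6 worker-slots to fill, someone must work at least ⌈6/2⌉ = 3 shifts, so k ≥ 3.
k = 3 works: Tue morning→Santos, Tue afternoon→Tran+Santos, Tue evening→Tran, Wed morning→Tran, Wed afternoon→Santos.
Loads: Tran 3, Santos 3 — all ≤ 3.

3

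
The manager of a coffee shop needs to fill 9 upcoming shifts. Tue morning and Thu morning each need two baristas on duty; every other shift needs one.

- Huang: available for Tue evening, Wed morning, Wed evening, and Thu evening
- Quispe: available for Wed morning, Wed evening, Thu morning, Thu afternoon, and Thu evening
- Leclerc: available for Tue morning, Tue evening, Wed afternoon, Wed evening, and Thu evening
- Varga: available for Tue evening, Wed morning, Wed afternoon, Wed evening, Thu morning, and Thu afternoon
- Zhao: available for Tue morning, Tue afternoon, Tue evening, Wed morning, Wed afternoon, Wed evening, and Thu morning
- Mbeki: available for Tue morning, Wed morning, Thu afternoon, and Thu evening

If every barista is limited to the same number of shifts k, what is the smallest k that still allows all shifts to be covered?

2

With 6 baristas and 11 worker-slots to fill, someone must work at least ⌈11/6⌉ = 2 shifts, so k ≥ 2.
k = 2 works: Tue morning→Leclerc+Zhao, Tue afternoon→Zhao, Tue evening→Huang, Wed morning→Mbeki, Wed afternoon→Leclerc, Wed evening→Varga, Thu morning→Quispe+Varga, Thu afternoon→Quispe, Thu evening→Huang.
Loads: Huang 2, Quispe 2, Leclerc 2, Varga 2, Zhao 2, Mbeki 1 — all ≤ 2.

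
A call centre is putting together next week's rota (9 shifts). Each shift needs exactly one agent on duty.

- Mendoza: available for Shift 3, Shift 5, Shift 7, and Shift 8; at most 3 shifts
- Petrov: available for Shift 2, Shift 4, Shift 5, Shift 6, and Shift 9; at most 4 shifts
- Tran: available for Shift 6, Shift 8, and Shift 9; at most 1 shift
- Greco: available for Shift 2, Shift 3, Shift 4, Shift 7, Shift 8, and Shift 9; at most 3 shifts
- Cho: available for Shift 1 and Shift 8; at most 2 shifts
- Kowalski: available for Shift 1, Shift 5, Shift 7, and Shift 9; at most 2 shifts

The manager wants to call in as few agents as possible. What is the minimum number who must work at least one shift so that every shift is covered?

3

9 slots to fill and no one can take more than 4, so at least ⌈9/4⌉ = 3 agents are needed.
Mendoza, Petrov, and Cho alone can cover everything: Shift 1→Cho, Shift 2→Petrov, Shift 3→Mendoza, Shift 4→Petrov, Shift 5→Mendoza, Shift 6→Petrov, Shift 7→Mendoza, Shift 8→Cho, Shift 9→Petrov.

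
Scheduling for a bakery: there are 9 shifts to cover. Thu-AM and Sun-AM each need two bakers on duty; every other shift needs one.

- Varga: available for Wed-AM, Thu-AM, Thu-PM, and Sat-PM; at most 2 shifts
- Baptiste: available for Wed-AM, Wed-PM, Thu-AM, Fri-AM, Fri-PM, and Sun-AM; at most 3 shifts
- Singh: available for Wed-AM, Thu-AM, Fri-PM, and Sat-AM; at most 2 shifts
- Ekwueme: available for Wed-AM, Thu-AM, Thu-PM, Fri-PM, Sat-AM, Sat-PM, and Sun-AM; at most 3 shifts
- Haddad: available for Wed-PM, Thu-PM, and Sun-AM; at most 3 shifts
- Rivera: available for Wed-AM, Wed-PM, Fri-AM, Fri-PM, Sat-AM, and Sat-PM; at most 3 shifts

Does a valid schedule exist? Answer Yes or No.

One valid schedule: Wed-AM→Rivera, Wed-PM→Baptiste, Thu-AM→Singh+Ekwueme, Thu-PM→Varga, Fri-AM→Baptiste, Fri-PM→Ekwueme, Sat-AM→Singh, Sat-PM→Varga, Sun-AM→Baptiste+Ekwueme.
Loads: Varga 2/2, Baptiste 3/3, Singh 2/2, Ekwueme 3/3, Haddad 0/3, Rivera 1/3 — all within limits.

Yes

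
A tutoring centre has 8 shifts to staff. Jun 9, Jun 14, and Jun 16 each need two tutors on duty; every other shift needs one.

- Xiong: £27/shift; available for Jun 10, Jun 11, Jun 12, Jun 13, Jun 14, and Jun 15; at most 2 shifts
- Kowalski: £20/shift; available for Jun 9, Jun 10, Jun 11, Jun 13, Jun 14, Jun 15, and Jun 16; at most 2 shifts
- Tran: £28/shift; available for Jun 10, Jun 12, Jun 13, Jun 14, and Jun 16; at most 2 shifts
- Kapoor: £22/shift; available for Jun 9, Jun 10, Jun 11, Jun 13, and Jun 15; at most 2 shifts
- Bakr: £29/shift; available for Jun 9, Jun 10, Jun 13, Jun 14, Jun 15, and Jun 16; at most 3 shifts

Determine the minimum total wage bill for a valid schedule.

Picking the cheapest available tutor for each shift independently would cost £244, but that ignores the shift limits.
An optimal schedule: Jun 9→Kowalski+Kapoor, Jun 10→Bakr, Jun 11→Xiong, Jun 12→Xiong, Jun 13→Bakr, Jun 14→Tran+Bakr, Jun 15→Kapoor, Jun 16→Kowalski+Tran.
Total: 20 + 22 + 29 + 27 + 27 + 29 + 28 + 29 + 22 + 20 + 28 = £281.

£281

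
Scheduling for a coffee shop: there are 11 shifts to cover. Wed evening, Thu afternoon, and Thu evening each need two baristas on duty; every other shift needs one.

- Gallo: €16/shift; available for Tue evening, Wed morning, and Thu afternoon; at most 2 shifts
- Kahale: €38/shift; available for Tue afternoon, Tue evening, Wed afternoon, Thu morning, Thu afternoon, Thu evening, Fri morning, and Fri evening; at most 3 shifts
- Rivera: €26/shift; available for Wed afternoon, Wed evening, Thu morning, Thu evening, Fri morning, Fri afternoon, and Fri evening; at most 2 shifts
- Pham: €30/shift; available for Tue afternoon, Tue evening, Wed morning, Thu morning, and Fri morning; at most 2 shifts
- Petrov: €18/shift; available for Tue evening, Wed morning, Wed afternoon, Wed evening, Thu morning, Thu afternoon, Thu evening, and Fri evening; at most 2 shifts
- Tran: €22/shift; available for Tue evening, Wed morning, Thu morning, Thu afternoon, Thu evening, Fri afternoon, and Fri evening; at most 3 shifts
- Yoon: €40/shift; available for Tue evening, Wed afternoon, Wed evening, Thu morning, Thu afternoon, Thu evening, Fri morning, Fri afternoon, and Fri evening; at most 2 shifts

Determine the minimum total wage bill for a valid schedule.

€360

Picking the cheapest available barista for each shift independently would cost €282, but that ignores the shift limits.
An optimal schedule: Tue afternoon→Pham, Tue evening→Pham, Wed morning→Gallo, Wed afternoon→Petrov, Wed evening→Petrov+Rivera, Thu morning→Kahale, Thu afternoon→Gallo+Kahale, Thu evening→Tran+Kahale, Fri morning→Rivera, Fri afternoon→Tran, Fri evening→Tran.
Total: 30 + 30 + 16 + 18 + 18 + 26 + 38 + 16 + 38 + 22 + 38 + 26 + 22 + 22 = €360.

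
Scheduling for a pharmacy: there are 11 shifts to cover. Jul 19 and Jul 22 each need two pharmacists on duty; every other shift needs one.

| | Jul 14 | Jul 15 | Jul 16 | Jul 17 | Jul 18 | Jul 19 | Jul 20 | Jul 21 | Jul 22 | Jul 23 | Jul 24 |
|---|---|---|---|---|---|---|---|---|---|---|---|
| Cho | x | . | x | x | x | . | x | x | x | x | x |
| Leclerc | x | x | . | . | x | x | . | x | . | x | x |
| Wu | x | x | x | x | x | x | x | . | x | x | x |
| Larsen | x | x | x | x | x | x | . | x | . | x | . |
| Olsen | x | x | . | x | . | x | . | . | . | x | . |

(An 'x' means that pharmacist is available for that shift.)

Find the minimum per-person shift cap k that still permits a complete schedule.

With 5 pharmacists and 13 worker-slots to fill, someone must work at least ⌈13/5⌉ = 3 shifts, so k ≥ 3.
k = 3 works: Jul 14→Larsen, Jul 15→Leclerc, Jul 16→Cho, Jul 17→Wu, Jul 18→Wu, Jul 19→Larsen+Olsen, Jul 20→Cho, Jul 21→Leclerc, Jul 22→Cho+Wu, Jul 23→Larsen, Jul 24→Leclerc.
Loads: Cho 3, Leclerc 3, Wu 3, Larsen 3, Olsen 1 — all ≤ 3.

3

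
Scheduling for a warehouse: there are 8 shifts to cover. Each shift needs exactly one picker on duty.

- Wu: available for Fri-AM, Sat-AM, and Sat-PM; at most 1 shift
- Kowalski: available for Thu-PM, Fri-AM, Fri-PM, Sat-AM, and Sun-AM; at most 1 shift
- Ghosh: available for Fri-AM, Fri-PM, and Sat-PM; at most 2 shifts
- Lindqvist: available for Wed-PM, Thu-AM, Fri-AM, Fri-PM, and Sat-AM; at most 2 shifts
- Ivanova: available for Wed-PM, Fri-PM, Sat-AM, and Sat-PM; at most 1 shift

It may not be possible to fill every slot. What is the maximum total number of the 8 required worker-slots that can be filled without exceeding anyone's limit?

Total capacity across all pickers is 1+1+2+2+1 = 7, and 8 slots are needed, so at most 7 can be filled.
An assignment achieving 7: Wed-PM→Lindqvist, Thu-AM→Lindqvist, Thu-PM→Kowalski, Fri-AM→Ghosh, Fri-PM→Ghosh, Sat-AM→Ivanova, Sat-PM→Wu.
Loads: Wu 1/1, Kowalski 1/1, Ghosh 2/2, Lindqvist 2/2, Ivanova 1/1.

7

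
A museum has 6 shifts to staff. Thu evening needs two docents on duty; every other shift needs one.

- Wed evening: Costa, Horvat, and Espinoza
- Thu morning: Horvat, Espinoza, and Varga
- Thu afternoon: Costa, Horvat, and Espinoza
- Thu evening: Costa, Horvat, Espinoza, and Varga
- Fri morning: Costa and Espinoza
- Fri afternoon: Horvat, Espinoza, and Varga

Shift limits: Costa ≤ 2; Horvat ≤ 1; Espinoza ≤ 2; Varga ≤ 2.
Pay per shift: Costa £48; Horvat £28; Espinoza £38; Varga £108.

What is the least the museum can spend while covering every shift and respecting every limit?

Picking the cheapest available docent for each shift independently would cost £216, but that ignores the shift limits.
An optimal schedule: Wed evening→Costa, Thu morning→Horvat, Thu afternoon→Espinoza, Thu evening→Espinoza+Varga, Fri morning→Costa, Fri afternoon→Varga.
Total: 48 + 28 + 38 + 38 + 108 + 48 + 108 = £416.

£416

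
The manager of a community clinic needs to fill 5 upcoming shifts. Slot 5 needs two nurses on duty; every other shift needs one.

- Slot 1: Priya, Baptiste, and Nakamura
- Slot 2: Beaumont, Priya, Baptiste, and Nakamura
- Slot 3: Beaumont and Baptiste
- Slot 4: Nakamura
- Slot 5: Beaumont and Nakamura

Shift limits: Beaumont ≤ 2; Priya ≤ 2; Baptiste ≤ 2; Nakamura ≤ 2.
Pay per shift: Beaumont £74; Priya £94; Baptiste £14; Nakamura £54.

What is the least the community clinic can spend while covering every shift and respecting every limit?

Slot 4 can only be covered by Nakamura, so that assignment is forced.
Slot 5 can only be covered by Beaumont and Nakamura, so that assignment is forced.
Picking the cheapest available nurse for each shift independently would cost £224, but that ignores the shift limits.
An optimal schedule: Slot 1→Baptiste, Slot 2→Beaumont, Slot 3→Baptiste, Slot 4→Nakamura, Slot 5→Nakamura+Beaumont.
Total: 14 + 74 + 14 + 54 + 54 + 74 = £284.

£284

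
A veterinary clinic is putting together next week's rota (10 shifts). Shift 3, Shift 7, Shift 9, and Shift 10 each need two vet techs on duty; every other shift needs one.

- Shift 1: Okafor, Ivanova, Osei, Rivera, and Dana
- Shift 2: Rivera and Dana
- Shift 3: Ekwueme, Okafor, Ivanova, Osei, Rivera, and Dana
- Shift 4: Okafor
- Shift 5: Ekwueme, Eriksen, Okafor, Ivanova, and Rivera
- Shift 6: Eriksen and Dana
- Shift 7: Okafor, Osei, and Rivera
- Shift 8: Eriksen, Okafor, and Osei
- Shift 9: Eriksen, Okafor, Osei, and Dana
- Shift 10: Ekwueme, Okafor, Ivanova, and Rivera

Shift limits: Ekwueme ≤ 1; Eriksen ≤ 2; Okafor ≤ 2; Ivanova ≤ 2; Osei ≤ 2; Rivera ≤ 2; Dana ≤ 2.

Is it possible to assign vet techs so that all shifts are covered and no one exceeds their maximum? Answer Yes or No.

No

Total capacity is 1+2+2+2+2+2+2 = 13 but 14 worker-slots are needed — infeasible.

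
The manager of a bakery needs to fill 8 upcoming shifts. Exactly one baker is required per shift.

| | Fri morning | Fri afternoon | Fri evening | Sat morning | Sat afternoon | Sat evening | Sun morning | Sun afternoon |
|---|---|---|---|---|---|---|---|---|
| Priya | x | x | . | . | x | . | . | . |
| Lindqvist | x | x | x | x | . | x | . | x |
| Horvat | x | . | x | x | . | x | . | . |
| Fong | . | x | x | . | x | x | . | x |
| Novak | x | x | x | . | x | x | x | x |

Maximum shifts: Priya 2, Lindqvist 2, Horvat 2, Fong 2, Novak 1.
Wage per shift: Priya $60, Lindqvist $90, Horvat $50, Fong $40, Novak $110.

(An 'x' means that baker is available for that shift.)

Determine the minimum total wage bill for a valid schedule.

Sun morning can only be covered by Novak, so that assignment is forced.
Picking the cheapest available baker for each shift independently would cost $410, but that ignores the shift limits.
An optimal schedule: Fri morning→Priya, Fri afternoon→Priya, Fri evening→Horvat, Sat morning→Horvat, Sat afternoon→Fong, Sat evening→Lindqvist, Sun morning→Novak, Sun afternoon→Fong.
Total: 60 + 60 + 50 + 50 + 40 + 90 + 110 + 40 = $500.

$500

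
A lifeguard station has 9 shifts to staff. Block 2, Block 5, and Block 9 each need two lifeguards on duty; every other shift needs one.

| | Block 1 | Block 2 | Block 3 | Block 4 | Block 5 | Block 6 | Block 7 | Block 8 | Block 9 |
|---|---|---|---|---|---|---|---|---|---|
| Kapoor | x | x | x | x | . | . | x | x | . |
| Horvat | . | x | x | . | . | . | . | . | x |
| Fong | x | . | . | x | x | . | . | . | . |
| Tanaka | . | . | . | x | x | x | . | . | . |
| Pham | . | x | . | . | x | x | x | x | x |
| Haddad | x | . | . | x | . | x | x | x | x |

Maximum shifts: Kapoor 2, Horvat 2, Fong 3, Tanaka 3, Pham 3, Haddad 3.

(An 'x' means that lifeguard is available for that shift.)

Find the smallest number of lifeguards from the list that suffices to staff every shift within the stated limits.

12 slots to fill and no one can take more than 3, so at least ⌈12/3⌉ = 4 lifeguards are needed.
No set of 4 lifeguards can cover every shift (each such set leaves at least one shift with no one available or exceeds a cap).
Kapoor, Horvat, Fong, Tanaka, and Pham alone can cover everything: Block 1→Fong, Block 2→Horvat+Pham, Block 3→Kapoor, Block 4→Fong, Block 5→Fong+Tanaka, Block 6→Tanaka, Block 7→Kapoor, Block 8→Pham, Block 9→Horvat+Pham.

5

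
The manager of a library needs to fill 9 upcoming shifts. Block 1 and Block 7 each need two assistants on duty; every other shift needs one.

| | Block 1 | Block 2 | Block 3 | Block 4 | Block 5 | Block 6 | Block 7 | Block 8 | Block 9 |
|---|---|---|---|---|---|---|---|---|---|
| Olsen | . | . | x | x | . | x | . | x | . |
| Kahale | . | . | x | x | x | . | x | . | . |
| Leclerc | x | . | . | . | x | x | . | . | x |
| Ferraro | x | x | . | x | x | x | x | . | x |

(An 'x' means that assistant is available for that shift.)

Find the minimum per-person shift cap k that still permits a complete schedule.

3

With 4 assistants and 11 worker-slots to fill, someone must work at least ⌈11/4⌉ = 3 shifts, so k ≥ 3.
k = 3 works: Block 1→Leclerc+Ferraro, Block 2→Ferraro, Block 3→Olsen, Block 4→Olsen, Block 5→Kahale, Block 6→Leclerc, Block 7→Kahale+Ferraro, Block 8→Olsen, Block 9→Leclerc.
Loads: Olsen 3, Kahale 2, Leclerc 3, Ferraro 3 — all ≤ 3.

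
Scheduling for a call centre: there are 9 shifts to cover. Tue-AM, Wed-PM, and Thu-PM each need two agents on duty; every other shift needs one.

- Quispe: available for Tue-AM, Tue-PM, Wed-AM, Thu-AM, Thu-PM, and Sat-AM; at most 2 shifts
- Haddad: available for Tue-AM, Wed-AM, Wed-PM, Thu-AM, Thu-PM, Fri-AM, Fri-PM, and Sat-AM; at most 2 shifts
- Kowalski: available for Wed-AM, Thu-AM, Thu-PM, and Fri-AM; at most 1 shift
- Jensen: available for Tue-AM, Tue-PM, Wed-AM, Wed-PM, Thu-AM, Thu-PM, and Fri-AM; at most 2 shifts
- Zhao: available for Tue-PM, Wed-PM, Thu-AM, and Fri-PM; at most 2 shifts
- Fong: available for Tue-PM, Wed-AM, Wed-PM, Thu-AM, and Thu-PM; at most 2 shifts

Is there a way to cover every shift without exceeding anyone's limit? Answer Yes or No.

Total capacity is 2+2+1+2+2+2 = 11 but 12 worker-slots are needed — infeasible.

No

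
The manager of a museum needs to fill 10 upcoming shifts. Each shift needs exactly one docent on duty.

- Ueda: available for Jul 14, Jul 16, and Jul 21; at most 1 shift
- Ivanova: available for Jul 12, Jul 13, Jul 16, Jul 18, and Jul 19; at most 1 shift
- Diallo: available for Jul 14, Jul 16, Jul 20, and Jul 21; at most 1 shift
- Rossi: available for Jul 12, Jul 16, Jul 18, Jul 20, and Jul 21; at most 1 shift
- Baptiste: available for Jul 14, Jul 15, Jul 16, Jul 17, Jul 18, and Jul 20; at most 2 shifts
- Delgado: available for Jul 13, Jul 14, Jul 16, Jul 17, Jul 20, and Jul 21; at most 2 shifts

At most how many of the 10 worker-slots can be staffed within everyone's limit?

8

Total capacity across all docents is 1+1+1+1+2+2 = 8, and 10 slots are needed, so at most 8 can be filled.
An assignment achieving 8: Jul 12→Rossi, Jul 13→Delgado, Jul 14→Ueda, Jul 15→Baptiste, Jul 17→Baptiste, Jul 19→Ivanova, Jul 20→Diallo, Jul 21→Delgado.
Loads: Ueda 1/1, Ivanova 1/1, Diallo 1/1, Rossi 1/1, Baptiste 2/2, Delgado 2/2.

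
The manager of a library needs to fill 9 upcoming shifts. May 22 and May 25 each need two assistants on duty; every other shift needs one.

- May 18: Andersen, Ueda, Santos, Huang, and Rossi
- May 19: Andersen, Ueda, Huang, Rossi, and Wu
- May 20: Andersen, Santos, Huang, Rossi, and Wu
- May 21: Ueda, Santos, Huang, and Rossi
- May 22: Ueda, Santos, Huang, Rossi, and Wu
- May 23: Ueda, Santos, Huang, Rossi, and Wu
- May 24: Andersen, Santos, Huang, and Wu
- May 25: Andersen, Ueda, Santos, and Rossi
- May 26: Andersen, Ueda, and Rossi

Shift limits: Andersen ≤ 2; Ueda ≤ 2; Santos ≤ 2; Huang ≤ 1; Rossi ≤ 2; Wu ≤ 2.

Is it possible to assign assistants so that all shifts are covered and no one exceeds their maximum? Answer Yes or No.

One valid schedule: May 18→Ueda, May 19→Huang, May 20→Santos, May 21→Ueda, May 22→Rossi+Wu, May 23→Wu, May 24→Andersen, May 25→Santos+Rossi, May 26→Andersen.
Loads: Andersen 2/2, Ueda 2/2, Santos 2/2, Huang 1/1, Rossi 2/2, Wu 2/2 — all within limits.

Yes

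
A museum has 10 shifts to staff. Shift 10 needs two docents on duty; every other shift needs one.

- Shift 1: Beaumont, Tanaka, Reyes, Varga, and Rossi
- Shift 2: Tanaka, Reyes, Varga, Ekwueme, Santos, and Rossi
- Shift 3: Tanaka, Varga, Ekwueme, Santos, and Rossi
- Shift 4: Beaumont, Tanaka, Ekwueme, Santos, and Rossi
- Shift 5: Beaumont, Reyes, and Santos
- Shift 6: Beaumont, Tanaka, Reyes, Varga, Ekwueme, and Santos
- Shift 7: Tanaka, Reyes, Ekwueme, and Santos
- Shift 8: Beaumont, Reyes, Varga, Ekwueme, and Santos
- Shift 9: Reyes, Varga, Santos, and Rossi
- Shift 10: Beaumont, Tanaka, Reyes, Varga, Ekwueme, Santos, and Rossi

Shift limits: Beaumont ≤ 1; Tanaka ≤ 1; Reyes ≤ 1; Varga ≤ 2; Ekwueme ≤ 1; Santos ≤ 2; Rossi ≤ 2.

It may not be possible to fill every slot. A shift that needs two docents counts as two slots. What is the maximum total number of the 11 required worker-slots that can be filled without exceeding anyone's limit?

10

Total capacity across all docents is 1+1+1+2+1+2+2 = 10, and 11 slots are needed, so at most 10 can be filled.
An assignment achieving 10: Shift 1→Varga, Shift 2→Rossi, Shift 3→Varga, Shift 4→Ekwueme, Shift 5→Beaumont, Shift 6→Santos, Shift 7→Tanaka, Shift 8→Santos, Shift 9→Reyes, Shift 10→Rossi.
Loads: Beaumont 1/1, Tanaka 1/1, Reyes 1/1, Varga 2/2, Ekwueme 1/1, Santos 2/2, Rossi 2/2.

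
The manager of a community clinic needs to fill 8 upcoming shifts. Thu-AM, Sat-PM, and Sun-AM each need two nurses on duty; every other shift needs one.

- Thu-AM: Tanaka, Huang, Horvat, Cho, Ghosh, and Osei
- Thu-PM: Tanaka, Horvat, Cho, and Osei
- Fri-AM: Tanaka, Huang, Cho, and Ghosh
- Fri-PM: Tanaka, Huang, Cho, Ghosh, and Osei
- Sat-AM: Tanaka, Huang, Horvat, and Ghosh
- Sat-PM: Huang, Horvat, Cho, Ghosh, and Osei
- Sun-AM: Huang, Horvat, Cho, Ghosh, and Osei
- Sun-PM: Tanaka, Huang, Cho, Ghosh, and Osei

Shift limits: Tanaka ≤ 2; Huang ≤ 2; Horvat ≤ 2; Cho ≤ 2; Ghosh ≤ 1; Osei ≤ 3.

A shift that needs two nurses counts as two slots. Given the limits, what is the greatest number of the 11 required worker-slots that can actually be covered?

Total capacity across all nurses is 2+2+2+2+1+3 = 12, and 11 slots are needed, so at most 11 can be filled.
An assignment achieving 11: Thu-AM→Ghosh+Osei, Thu-PM→Tanaka, Fri-AM→Tanaka, Fri-PM→Huang, Sat-AM→Huang, Sat-PM→Horvat+Cho, Sun-AM→Horvat+Cho, Sun-PM→Osei.
Loads: Tanaka 2/2, Huang 2/2, Horvat 2/2, Cho 2/2, Ghosh 1/1, Osei 2/3.

11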